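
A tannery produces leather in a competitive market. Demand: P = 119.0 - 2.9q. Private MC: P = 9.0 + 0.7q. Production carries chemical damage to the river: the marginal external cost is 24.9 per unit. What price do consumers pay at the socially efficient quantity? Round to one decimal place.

P = 50.4

Social marginal cost = private MC + MEC = 33.9 + 0.7q.
Set SMC = demand: 33.9 + 0.7q = 119.0 - 2.9q → q* = 23.6389.
Consumer price on the demand curve at q*: 119.0 − 2.9×23.6389 = 50.4472.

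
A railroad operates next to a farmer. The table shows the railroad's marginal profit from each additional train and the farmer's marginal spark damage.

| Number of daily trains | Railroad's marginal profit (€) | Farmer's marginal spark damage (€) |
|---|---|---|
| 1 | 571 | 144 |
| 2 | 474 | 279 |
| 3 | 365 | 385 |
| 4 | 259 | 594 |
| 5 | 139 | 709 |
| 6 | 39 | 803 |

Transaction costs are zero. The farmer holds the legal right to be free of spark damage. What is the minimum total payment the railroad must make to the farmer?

Efficient level: marginal profit ≥ marginal spark damage through level 2, so k* = 2.
With the farmer holding the right, the railroad must at least compensate total damage at k*: 144 + 279 = 423.

€423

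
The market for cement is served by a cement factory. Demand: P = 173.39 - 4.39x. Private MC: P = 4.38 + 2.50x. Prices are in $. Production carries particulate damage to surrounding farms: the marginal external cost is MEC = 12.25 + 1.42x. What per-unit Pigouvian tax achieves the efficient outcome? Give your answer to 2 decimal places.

tax = $39.04 per unit

Social marginal cost = private MC + MEC = 16.63 + 3.92x.
Set SMC = demand: 16.63 + 3.92x = 173.39 - 4.39x → x* = 18.8640.
The Pigouvian tax equals MEC at x*: 12.25 + 1.42×18.8640 = 39.0369.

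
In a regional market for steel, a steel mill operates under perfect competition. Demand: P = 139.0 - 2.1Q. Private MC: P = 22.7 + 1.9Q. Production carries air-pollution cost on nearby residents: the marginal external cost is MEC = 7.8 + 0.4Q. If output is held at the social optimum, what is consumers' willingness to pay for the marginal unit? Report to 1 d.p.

P = 87.2

Social marginal cost = private MC + MEC = 30.5 + 2.3Q.
Set SMC = demand: 30.5 + 2.3Q = 139.0 - 2.1Q → Q* = 24.6591.
Consumer price on the demand curve at Q*: 139.0 − 2.1×24.6591 = 87.2159.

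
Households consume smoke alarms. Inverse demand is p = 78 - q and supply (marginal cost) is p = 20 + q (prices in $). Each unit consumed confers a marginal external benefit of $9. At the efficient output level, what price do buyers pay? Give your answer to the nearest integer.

P = $45

Social marginal benefit = demand + MEB = 87 - q.
Set SMB = MC: 87 - q = 20 + q → q* = 33.5000.
Consumer price on the demand curve at q*: 78 − 1×33.5000 = 44.5000.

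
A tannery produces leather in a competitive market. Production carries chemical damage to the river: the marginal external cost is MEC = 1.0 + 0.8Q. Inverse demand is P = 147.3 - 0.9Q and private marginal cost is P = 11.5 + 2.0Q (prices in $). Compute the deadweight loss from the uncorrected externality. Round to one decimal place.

Market equilibrium (private): 11.5 + 2.0Q = 147.3 - 0.9Q → Q_m = 46.8276.
Social marginal cost = private MC + MEC = 12.5 + 2.8Q.
Set SMC = demand: 12.5 + 2.8Q = 147.3 - 0.9Q → Q* = 36.4324.
The welfare-loss triangle has base |Q_m − Q*| and height MEC(Q_m) (the vertical gap between SMC and demand is zero at Q* and MEC at Q_m).
DWL = ½ × 10.3952 × 38.4621 = 199.9106.

DWL = $199.9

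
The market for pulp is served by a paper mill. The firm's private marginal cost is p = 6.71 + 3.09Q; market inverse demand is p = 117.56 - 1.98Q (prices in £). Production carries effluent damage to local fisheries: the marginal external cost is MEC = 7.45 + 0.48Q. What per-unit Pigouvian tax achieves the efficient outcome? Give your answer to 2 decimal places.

Social marginal cost = private MC + MEC = 14.16 + 3.57Q.
Set SMC = demand: 14.16 + 3.57Q = 117.56 - 1.98Q → Q* = 18.6306.
The Pigouvian tax equals MEC at Q*: 7.45 + 0.48×18.6306 = 16.3927.

tax = £16.39 per unit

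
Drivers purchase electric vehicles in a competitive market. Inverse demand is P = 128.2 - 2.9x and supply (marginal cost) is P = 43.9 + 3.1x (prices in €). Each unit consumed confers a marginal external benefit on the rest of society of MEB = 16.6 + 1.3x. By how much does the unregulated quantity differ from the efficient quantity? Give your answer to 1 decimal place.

7.4 units

Market equilibrium (private): 43.9 + 3.1x = 128.2 - 2.9x → x_m = 14.0500.
Social marginal benefit = demand + MEB = 144.8 - 1.6x.
Set SMB = MC: 144.8 - 1.6x = 43.9 + 3.1x → x* = 21.4681.
Gap = |14.0500 − 21.4681| = 7.4181.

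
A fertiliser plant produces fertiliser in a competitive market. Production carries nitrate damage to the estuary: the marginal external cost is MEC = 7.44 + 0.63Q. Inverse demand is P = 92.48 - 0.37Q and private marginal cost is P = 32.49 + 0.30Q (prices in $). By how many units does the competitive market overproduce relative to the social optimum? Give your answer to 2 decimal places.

Market equilibrium (private): 32.49 + 0.30Q = 92.48 - 0.37Q → Q_m = 89.5373.
Social marginal cost = private MC + MEC = 39.93 + 0.93Q.
Set SMC = demand: 39.93 + 0.93Q = 92.48 - 0.37Q → Q* = 40.4231.
Gap = |89.5373 − 40.4231| = 49.1142.

49.11 units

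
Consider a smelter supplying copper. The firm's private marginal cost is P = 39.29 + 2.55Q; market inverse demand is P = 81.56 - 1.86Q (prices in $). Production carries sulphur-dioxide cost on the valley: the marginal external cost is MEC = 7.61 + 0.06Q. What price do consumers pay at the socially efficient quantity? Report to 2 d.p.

Social marginal cost = private MC + MEC = 46.90 + 2.61Q.
Set SMC = demand: 46.90 + 2.61Q = 81.56 - 1.86Q → Q* = 7.7539.
Consumer price on the demand curve at Q*: 81.56 − 1.86×7.7539 = 67.1377.

P = $67.14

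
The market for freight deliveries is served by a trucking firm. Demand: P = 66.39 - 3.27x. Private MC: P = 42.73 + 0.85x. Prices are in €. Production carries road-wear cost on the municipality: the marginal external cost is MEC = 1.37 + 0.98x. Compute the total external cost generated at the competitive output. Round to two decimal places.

Market equilibrium (private): 42.73 + 0.85x = 66.39 - 3.27x → x_m = 5.7427.
Total external cost = ∫₀^{x_m} (1.37 + 0.98x) dx = 1.37×5.7427 + ½×0.98×5.7427² = 24.0270.

€24.03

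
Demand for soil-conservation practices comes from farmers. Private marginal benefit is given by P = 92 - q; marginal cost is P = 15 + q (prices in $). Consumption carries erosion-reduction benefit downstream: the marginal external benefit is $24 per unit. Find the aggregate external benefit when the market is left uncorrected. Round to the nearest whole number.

Market equilibrium (private): 15 + q = 92 - q → q_m = 38.5000.
Total external benefit = MEB × q_m = 24 × 38.5000 = 924.0000.

$924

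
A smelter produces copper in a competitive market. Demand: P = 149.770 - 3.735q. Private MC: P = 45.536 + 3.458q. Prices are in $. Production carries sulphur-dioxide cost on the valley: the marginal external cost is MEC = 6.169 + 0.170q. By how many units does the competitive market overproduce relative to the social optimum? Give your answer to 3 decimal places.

Market equilibrium (private): 45.536 + 3.458q = 149.770 - 3.735q → q_m = 14.4910.
Social marginal cost = private MC + MEC = 51.705 + 3.628q.
Set SMC = demand: 51.705 + 3.628q = 149.770 - 3.735q → q* = 13.3186.
Gap = |14.4910 − 13.3186| = 1.1724.

1.172 units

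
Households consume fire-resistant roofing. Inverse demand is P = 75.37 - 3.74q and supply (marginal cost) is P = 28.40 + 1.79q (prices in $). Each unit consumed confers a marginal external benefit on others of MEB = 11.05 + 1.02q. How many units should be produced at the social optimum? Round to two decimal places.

q* = 12.86

Social marginal benefit = demand + MEB = 86.42 - 2.72q.
Set SMB = MC: 86.42 - 2.72q = 28.40 + 1.79q → q* = 12.8647.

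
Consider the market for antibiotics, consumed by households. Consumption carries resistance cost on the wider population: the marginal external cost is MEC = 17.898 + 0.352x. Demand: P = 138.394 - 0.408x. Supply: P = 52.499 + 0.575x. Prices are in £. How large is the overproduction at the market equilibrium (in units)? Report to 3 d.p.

Market equilibrium (private): 52.499 + 0.575x = 138.394 - 0.408x → x_m = 87.3805.
Social marginal benefit = demand − MEC = 120.496 - 0.760x.
Set SMB = MC: 120.496 - 0.760x = 52.499 + 0.575x → x* = 50.9341.
Gap = |87.3805 − 50.9341| = 36.4464.

36.446 units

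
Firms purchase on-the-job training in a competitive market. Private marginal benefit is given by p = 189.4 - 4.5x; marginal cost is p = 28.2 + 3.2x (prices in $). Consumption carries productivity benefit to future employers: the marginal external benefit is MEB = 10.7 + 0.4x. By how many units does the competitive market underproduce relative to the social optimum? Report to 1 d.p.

Market equilibrium (private): 28.2 + 3.2x = 189.4 - 4.5x → x_m = 20.9351.
Social marginal benefit = demand + MEB = 200.1 - 4.1x.
Set SMB = MC: 200.1 - 4.1x = 28.2 + 3.2x → x* = 23.5479.
Gap = |20.9351 − 23.5479| = 2.6128.

2.6 units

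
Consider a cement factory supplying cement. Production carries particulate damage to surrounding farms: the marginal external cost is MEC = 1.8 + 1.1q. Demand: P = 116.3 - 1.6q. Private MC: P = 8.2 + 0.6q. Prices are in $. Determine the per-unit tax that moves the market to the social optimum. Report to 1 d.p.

Social marginal cost = private MC + MEC = 10.0 + 1.7q.
Set SMC = demand: 10.0 + 1.7q = 116.3 - 1.6q → q* = 32.2121.
The Pigouvian tax equals MEC at q*: 1.8 + 1.1×32.2121 = 37.2333.

tax = $37.2 per unit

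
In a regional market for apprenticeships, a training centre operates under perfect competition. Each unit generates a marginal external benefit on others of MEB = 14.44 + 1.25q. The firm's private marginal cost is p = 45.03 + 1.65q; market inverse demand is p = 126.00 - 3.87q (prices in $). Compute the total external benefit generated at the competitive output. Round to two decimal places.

$346.29

Market equilibrium (private): 45.03 + 1.65q = 126.00 - 3.87q → q_m = 14.6685.
Total external benefit = ∫₀^{q_m} (14.44 + 1.25q) dq = 14.44×14.6685 + ½×1.25×14.6685² = 346.2912.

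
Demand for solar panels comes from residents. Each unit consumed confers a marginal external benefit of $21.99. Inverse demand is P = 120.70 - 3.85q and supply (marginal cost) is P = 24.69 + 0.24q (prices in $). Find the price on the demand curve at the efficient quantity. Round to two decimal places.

P = $9.62

Social marginal benefit = demand + MEB = 142.69 - 3.85q.
Set SMB = MC: 142.69 - 3.85q = 24.69 + 0.24q → q* = 28.8509.
Consumer price on the demand curve at q*: 120.70 − 3.85×28.8509 = 9.6240.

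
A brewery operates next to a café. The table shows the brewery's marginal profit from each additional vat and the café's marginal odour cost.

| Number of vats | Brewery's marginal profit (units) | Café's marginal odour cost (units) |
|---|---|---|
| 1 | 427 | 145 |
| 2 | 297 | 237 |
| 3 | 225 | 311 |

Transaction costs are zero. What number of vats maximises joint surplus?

2

Bargaining reaches the level where marginal profit last exceeds marginal odour cost.
That holds through level 2 (297 ≥ 237) but not at 3 (225 < 311).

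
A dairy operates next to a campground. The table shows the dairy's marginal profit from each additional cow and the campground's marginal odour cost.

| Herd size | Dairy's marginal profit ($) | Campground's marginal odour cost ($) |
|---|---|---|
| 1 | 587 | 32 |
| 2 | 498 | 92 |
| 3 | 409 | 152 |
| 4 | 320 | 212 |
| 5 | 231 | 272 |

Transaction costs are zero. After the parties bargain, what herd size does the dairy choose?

4

Bargaining reaches the level where marginal profit last exceeds marginal odour cost.
That holds through level 4 (320 ≥ 212) but not at 5 (231 < 272).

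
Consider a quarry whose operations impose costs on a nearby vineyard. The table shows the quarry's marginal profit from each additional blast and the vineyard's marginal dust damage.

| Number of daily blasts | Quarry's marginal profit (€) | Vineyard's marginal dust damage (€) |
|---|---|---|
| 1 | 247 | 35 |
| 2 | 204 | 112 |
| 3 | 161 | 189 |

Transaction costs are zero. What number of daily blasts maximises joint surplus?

Bargaining reaches the level where marginal profit last exceeds marginal dust damage.
That holds through level 2 (204 ≥ 112) but not at 3 (161 < 189).

2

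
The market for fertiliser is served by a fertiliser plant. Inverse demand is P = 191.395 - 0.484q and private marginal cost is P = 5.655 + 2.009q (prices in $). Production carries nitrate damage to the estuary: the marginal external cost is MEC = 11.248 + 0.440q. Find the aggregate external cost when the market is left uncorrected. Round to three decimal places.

Market equilibrium (private): 5.655 + 2.009q = 191.395 - 0.484q → q_m = 74.5046.
Total external cost = ∫₀^{q_m} (11.248 + 0.440q) dq = 11.248×74.5046 + ½×0.440×74.5046² = 2059.2335.

$2059.234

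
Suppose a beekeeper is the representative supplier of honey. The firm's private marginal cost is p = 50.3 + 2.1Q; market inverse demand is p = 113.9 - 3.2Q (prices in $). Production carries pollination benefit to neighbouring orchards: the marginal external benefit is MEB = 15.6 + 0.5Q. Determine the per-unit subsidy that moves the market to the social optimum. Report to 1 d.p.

Social marginal cost = private MC − MEB = 34.7 + 1.6Q.
Set SMC = demand: 34.7 + 1.6Q = 113.9 - 3.2Q → Q* = 16.5000.
The Pigouvian subsidy equals MEB at Q*: 15.6 + 0.5×16.5000 = 23.8500.

subsidy = $23.9 per unit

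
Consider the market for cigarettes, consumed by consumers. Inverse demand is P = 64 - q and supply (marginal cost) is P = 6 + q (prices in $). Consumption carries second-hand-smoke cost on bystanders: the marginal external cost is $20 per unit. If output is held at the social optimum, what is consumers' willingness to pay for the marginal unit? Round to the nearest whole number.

P = $45

Social marginal benefit = demand − MEC = 44 - q.
Set SMB = MC: 44 - q = 6 + q → q* = 19.0000.
Consumer price on the demand curve at q*: 64 − 1×19.0000 = 45.0000.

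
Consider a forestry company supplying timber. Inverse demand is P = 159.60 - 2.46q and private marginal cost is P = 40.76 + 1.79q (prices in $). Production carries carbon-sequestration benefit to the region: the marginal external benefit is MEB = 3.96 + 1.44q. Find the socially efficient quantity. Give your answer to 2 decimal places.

Social marginal cost = private MC − MEB = 36.80 + 0.35q.
Set SMC = demand: 36.80 + 0.35q = 159.60 - 2.46q → q* = 43.7011.

q* = 43.70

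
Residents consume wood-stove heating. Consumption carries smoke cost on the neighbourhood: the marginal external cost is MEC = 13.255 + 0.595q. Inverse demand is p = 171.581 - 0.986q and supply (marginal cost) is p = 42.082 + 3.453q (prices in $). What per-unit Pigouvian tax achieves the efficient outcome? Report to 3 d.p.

Social marginal benefit = demand − MEC = 158.326 - 1.581q.
Set SMB = MC: 158.326 - 1.581q = 42.082 + 3.453q → q* = 23.0918.
The Pigouvian tax equals MEC at q*: 13.255 + 0.595×23.0918 = 26.9946.

tax = $26.995 per unit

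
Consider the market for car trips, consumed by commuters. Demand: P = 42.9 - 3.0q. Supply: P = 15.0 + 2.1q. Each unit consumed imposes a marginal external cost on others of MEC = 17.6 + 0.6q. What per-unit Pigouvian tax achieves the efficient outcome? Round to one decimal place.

tax = 18.7 per unit

Social marginal benefit = demand − MEC = 25.3 - 3.6q.
Set SMB = MC: 25.3 - 3.6q = 15.0 + 2.1q → q* = 1.8070.
The Pigouvian tax equals MEC at q*: 17.6 + 0.6×1.8070 = 18.6842.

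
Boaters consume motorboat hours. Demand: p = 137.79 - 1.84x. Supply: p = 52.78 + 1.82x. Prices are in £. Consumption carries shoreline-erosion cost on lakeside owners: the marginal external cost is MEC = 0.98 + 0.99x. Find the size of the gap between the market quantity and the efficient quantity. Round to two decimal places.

Market equilibrium (private): 52.78 + 1.82x = 137.79 - 1.84x → x_m = 23.2268.
Social marginal benefit = demand − MEC = 136.81 - 2.83x.
Set SMB = MC: 136.81 - 2.83x = 52.78 + 1.82x → x* = 18.0710.
Gap = |23.2268 − 18.0710| = 5.1558.

5.16 units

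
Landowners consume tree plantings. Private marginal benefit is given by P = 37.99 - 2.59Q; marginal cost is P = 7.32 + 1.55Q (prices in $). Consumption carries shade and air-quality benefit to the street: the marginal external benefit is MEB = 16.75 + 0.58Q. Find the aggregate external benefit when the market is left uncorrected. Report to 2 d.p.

Market equilibrium (private): 7.32 + 1.55Q = 37.99 - 2.59Q → Q_m = 7.4082.
Total external benefit = ∫₀^{Q_m} (16.75 + 0.58Q) dQ = 16.75×7.4082 + ½×0.58×7.4082² = 140.0030.

$140.00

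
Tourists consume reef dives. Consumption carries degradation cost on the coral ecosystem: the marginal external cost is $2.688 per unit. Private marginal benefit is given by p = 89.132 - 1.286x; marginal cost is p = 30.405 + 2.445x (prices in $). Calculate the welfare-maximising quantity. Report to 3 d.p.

Social marginal benefit = demand − MEC = 86.444 - 1.286x.
Set SMB = MC: 86.444 - 1.286x = 30.405 + 2.445x → x* = 15.0198.

x* = 15.020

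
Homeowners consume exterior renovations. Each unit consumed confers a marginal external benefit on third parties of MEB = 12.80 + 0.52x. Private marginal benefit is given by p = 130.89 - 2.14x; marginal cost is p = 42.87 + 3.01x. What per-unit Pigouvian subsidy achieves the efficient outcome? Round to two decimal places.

Social marginal benefit = demand + MEB = 143.69 - 1.62x.
Set SMB = MC: 143.69 - 1.62x = 42.87 + 3.01x → x* = 21.7754.
The Pigouvian subsidy equals MEB at x*: 12.80 + 0.52×21.7754 = 24.1232.

subsidy = 24.12 per unit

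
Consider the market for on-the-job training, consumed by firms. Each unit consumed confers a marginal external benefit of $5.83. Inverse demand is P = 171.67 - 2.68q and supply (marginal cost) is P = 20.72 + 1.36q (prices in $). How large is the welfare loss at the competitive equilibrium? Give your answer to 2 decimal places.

Market equilibrium (private): 20.72 + 1.36q = 171.67 - 2.68q → q_m = 37.3639.
Social marginal benefit = demand + MEB = 177.50 - 2.68q.
Set SMB = MC: 177.50 - 2.68q = 20.72 + 1.36q → q* = 38.8069.
Height of the DWL triangle at q_m is SMB(q_m) − MC(q_m) = MEB(q_m) = 5.8300.
DWL = ½ × 1.4430 × 5.8300 = 4.2063.

DWL = $4.21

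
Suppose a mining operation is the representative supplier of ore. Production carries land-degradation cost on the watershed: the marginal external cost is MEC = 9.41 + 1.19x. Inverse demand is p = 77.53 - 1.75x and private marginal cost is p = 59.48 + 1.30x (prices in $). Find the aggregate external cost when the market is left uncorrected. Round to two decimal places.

Market equilibrium (private): 59.48 + 1.30x = 77.53 - 1.75x → x_m = 5.9180.
Total external cost = ∫₀^{x_m} (9.41 + 1.19x) dx = 9.41×5.9180 + ½×1.19×5.9180² = 76.5269.

$76.53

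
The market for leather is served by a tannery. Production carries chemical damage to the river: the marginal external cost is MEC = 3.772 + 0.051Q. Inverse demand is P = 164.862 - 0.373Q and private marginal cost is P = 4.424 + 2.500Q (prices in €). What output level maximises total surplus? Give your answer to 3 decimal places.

Q* = 53.579

Social marginal cost = private MC + MEC = 8.196 + 2.551Q.
Set SMC = demand: 8.196 + 2.551Q = 164.862 - 0.373Q → Q* = 53.5793.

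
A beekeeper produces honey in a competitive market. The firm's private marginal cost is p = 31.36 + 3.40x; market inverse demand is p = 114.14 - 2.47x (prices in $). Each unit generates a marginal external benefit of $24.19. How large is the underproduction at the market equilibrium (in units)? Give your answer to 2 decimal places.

Market equilibrium (private): 31.36 + 3.40x = 114.14 - 2.47x → x_m = 14.1022.
Social marginal cost = private MC − MEB = 7.17 + 3.40x.
Set SMC = demand: 7.17 + 3.40x = 114.14 - 2.47x → x* = 18.2232.
Gap = |14.1022 − 18.2232| = 4.1210.

4.12 units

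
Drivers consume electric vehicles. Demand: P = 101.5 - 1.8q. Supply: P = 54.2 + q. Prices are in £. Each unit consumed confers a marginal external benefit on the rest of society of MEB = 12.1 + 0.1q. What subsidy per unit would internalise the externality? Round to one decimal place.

Social marginal benefit = demand + MEB = 113.6 - 1.7q.
Set SMB = MC: 113.6 - 1.7q = 54.2 + q → q* = 22.0000.
The Pigouvian subsidy equals MEB at q*: 12.1 + 0.1×22.0000 = 14.3000.

subsidy = £14.3 per unit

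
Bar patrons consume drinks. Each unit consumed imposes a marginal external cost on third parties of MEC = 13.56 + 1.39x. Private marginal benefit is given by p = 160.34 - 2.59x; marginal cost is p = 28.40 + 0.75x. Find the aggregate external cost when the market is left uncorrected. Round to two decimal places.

Market equilibrium (private): 28.40 + 0.75x = 160.34 - 2.59x → x_m = 39.5030.
Total external cost = ∫₀^{x_m} (13.56 + 1.39x) dx = 13.56×39.5030 + ½×1.39×39.5030² = 1620.1992.

1620.20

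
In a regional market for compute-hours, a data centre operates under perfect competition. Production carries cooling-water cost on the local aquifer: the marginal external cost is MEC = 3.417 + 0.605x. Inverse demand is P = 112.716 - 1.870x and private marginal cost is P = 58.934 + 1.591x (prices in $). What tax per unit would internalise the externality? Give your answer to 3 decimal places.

tax = $10.911 per unit

Social marginal cost = private MC + MEC = 62.351 + 2.196x.
Set SMC = demand: 62.351 + 2.196x = 112.716 - 1.870x → x* = 12.3869.
The Pigouvian tax equals MEC at x*: 3.417 + 0.605×12.3869 = 10.9111.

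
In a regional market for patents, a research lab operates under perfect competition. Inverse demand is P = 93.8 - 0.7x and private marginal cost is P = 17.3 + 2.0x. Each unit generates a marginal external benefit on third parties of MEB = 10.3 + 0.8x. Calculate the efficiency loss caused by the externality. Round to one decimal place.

Market equilibrium (private): 17.3 + 2.0x = 93.8 - 0.7x → x_m = 28.3333.
Social marginal cost = private MC − MEB = 7.0 + 1.2x.
Set SMC = demand: 7.0 + 1.2x = 93.8 - 0.7x → x* = 45.6842.
The loss is the area between SMC and demand from x* to x_m; with linear curves that's a triangle of height MEB(x_m).
DWL = ½ × 17.3509 × 32.9667 = 286.0010.

DWL = 286.0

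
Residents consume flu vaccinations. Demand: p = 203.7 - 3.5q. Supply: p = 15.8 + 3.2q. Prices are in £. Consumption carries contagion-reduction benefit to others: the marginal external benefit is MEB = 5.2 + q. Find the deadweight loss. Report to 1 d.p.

DWL = £96.9

Market equilibrium (private): 15.8 + 3.2q = 203.7 - 3.5q → q_m = 28.0448.
Social marginal benefit = demand + MEB = 208.9 - 2.5q.
Set SMB = MC: 208.9 - 2.5q = 15.8 + 3.2q → q* = 33.8772.
The loss is the area between SMB and MC from q* to q_m; with linear curves that's a triangle of height MEB(q_m).
DWL = ½ × 5.8324 × 33.2448 = 96.9485.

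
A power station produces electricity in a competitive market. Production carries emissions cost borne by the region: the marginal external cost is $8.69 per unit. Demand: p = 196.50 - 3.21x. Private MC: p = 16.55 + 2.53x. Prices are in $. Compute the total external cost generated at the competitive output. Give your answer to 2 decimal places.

$272.43

Market equilibrium (private): 16.55 + 2.53x = 196.50 - 3.21x → x_m = 31.3502.
Total external cost = MEC × x_m = 8.69 × 31.3502 = 272.4332.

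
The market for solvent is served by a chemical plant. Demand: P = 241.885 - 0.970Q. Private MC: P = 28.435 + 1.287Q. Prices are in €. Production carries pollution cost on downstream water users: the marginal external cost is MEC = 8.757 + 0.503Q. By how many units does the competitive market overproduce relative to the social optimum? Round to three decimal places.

Market equilibrium (private): 28.435 + 1.287Q = 241.885 - 0.970Q → Q_m = 94.5724.
Social marginal cost = private MC + MEC = 37.192 + 1.790Q.
Set SMC = demand: 37.192 + 1.790Q = 241.885 - 0.970Q → Q* = 74.1641.
Gap = |94.5724 − 74.1641| = 20.4083.

20.408 units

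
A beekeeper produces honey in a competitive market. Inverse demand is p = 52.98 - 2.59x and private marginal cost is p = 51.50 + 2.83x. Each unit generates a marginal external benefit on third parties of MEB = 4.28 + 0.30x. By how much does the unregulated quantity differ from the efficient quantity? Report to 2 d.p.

Market equilibrium (private): 51.50 + 2.83x = 52.98 - 2.59x → x_m = 0.2731.
Social marginal cost = private MC − MEB = 47.22 + 2.53x.
Set SMC = demand: 47.22 + 2.53x = 52.98 - 2.59x → x* = 1.1250.
Gap = |0.2731 − 1.1250| = 0.8519.

0.85 units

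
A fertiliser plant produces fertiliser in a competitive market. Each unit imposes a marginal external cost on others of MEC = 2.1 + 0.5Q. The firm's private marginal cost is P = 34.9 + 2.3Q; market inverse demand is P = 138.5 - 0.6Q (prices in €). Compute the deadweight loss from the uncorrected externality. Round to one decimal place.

Market equilibrium (private): 34.9 + 2.3Q = 138.5 - 0.6Q → Q_m = 35.7241.
Social marginal cost = private MC + MEC = 37.0 + 2.8Q.
Set SMC = demand: 37.0 + 2.8Q = 138.5 - 0.6Q → Q* = 29.8529.
The welfare-loss triangle has base |Q_m − Q*| and height MEC(Q_m) (the vertical gap between SMC and demand is zero at Q* and MEC at Q_m).
DWL = ½ × 5.8712 × 19.9621 = 58.6007.

DWL = €58.6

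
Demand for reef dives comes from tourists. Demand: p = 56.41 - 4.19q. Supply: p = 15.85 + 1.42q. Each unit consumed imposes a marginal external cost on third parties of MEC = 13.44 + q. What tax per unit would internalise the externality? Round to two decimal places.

Social marginal benefit = demand − MEC = 42.97 - 5.19q.
Set SMB = MC: 42.97 - 5.19q = 15.85 + 1.42q → q* = 4.1029.
The Pigouvian tax equals MEC at q*: 13.44 + 1.00×4.1029 = 17.5429.

tax = 17.54 per unit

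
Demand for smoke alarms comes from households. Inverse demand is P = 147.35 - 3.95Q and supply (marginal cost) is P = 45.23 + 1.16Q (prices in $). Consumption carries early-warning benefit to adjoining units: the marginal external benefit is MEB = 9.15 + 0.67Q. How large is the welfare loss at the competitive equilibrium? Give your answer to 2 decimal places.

DWL = $57.21

Market equilibrium (private): 45.23 + 1.16Q = 147.35 - 3.95Q → Q_m = 19.9843.
Social marginal benefit = demand + MEB = 156.50 - 3.28Q.
Set SMB = MC: 156.50 - 3.28Q = 45.23 + 1.16Q → Q* = 25.0608.
The loss is the area between SMB and MC from Q* to Q_m; with linear curves that's a triangle of height MEB(Q_m).
DWL = ½ × 5.0765 × 22.5395 = 57.2109.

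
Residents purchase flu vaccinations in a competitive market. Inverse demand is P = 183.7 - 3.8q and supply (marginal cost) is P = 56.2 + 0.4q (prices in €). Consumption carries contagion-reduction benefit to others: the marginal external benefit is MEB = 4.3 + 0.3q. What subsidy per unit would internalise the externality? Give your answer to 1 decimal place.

subsidy = €14.4 per unit

Social marginal benefit = demand + MEB = 188.0 - 3.5q.
Set SMB = MC: 188.0 - 3.5q = 56.2 + 0.4q → q* = 33.7949.
The Pigouvian subsidy equals MEB at q*: 4.3 + 0.3×33.7949 = 14.4385.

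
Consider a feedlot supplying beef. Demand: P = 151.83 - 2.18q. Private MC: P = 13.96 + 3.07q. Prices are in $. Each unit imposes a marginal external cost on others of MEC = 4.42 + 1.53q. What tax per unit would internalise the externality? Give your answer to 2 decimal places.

tax = $34.53 per unit

Social marginal cost = private MC + MEC = 18.38 + 4.60q.
Set SMC = demand: 18.38 + 4.60q = 151.83 - 2.18q → q* = 19.6829.
The Pigouvian tax equals MEC at q*: 4.42 + 1.53×19.6829 = 34.5348.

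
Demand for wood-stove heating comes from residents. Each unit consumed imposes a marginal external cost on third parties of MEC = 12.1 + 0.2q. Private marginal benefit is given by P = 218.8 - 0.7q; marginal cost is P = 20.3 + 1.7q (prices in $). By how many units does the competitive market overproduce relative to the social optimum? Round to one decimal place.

Market equilibrium (private): 20.3 + 1.7q = 218.8 - 0.7q → q_m = 82.7083.
Social marginal benefit = demand − MEC = 206.7 - 0.9q.
Set SMB = MC: 206.7 - 0.9q = 20.3 + 1.7q → q* = 71.6923.
Gap = |82.7083 − 71.6923| = 11.0160.

11.0 units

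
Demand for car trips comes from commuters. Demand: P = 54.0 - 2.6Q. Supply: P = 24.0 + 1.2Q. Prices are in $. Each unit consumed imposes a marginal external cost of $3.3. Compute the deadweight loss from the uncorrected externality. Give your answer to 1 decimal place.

Market equilibrium (private): 24.0 + 1.2Q = 54.0 - 2.6Q → Q_m = 7.8947.
Social marginal benefit = demand − MEC = 50.7 - 2.6Q.
Set SMB = MC: 50.7 - 2.6Q = 24.0 + 1.2Q → Q* = 7.0263.
Between Q* and Q_m the wedge MC − SMB runs linearly from 0 to MEC(Q_m), so the loss is a triangle.
DWL = ½ × 0.8684 × 3.3000 = 1.4329.

DWL = $1.4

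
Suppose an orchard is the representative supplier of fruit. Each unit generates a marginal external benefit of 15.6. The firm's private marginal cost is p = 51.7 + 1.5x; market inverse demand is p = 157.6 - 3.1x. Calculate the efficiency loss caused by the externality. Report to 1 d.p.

DWL = 26.5

Market equilibrium (private): 51.7 + 1.5x = 157.6 - 3.1x → x_m = 23.0217.
Social marginal cost = private MC − MEB = 36.1 + 1.5x.
Set SMC = demand: 36.1 + 1.5x = 157.6 - 3.1x → x* = 26.4130.
Height of the DWL triangle at x_m is demand(x_m) − SMC(x_m) = MEB(x_m) = 15.6000.
DWL = ½ × 3.3913 × 15.6000 = 26.4521.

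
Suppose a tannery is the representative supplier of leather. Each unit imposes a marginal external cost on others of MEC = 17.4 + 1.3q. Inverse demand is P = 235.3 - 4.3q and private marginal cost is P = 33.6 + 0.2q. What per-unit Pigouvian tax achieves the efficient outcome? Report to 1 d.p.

tax = 58.7 per unit

Social marginal cost = private MC + MEC = 51.0 + 1.5q.
Set SMC = demand: 51.0 + 1.5q = 235.3 - 4.3q → q* = 31.7759.
The Pigouvian tax equals MEC at q*: 17.4 + 1.3×31.7759 = 58.7087.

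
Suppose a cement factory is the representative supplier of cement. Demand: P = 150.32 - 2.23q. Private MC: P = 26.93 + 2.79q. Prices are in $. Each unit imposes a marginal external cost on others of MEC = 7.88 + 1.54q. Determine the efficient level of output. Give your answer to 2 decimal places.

q* = 17.61

Social marginal cost = private MC + MEC = 34.81 + 4.33q.
Set SMC = demand: 34.81 + 4.33q = 150.32 - 2.23q → q* = 17.6082.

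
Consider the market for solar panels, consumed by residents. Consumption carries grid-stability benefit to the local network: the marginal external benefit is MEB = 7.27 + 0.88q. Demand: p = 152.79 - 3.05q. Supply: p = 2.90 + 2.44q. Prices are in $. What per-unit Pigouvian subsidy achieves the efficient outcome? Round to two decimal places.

subsidy = $37.27 per unit

Social marginal benefit = demand + MEB = 160.06 - 2.17q.
Set SMB = MC: 160.06 - 2.17q = 2.90 + 2.44q → q* = 34.0911.
The Pigouvian subsidy equals MEB at q*: 7.27 + 0.88×34.0911 = 37.2702.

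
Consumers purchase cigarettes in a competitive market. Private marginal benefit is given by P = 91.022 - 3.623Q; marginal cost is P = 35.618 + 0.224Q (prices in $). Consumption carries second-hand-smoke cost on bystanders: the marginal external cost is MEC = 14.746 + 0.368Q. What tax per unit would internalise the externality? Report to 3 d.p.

tax = $18.296 per unit

Social marginal benefit = demand − MEC = 76.276 - 3.991Q.
Set SMB = MC: 76.276 - 3.991Q = 35.618 + 0.224Q → Q* = 9.6460.
The Pigouvian tax equals MEC at Q*: 14.746 + 0.368×9.6460 = 18.2957.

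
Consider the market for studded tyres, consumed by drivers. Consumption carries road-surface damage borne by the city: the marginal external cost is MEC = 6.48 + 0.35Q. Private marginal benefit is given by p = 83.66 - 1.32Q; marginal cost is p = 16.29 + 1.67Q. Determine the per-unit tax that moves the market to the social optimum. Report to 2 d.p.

tax = 12.86 per unit

Social marginal benefit = demand − MEC = 77.18 - 1.67Q.
Set SMB = MC: 77.18 - 1.67Q = 16.29 + 1.67Q → Q* = 18.2305.
The Pigouvian tax equals MEC at Q*: 6.48 + 0.35×18.2305 = 12.8607.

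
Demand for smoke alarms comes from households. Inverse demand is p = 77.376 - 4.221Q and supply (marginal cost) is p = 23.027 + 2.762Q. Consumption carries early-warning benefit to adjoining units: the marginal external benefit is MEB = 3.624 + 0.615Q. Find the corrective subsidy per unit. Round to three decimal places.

subsidy = 9.223 per unit

Social marginal benefit = demand + MEB = 81.000 - 3.606Q.
Set SMB = MC: 81.000 - 3.606Q = 23.027 + 2.762Q → Q* = 9.1038.
The Pigouvian subsidy equals MEB at Q*: 3.624 + 0.615×9.1038 = 9.2228.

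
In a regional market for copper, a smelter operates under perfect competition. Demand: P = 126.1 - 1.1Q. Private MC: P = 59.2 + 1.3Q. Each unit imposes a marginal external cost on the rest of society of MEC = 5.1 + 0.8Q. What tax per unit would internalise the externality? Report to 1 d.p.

Social marginal cost = private MC + MEC = 64.3 + 2.1Q.
Set SMC = demand: 64.3 + 2.1Q = 126.1 - 1.1Q → Q* = 19.3125.
The Pigouvian tax equals MEC at Q*: 5.1 + 0.8×19.3125 = 20.5500.

tax = 20.6 per unit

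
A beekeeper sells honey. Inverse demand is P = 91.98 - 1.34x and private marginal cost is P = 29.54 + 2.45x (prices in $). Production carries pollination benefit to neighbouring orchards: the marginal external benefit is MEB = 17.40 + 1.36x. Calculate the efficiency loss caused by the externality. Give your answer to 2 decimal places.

DWL = $326.03

Market equilibrium (private): 29.54 + 2.45x = 91.98 - 1.34x → x_m = 16.4749.
Social marginal cost = private MC − MEB = 12.14 + 1.09x.
Set SMC = demand: 12.14 + 1.09x = 91.98 - 1.34x → x* = 32.8560.
The welfare-loss triangle has base |x_m − x*| and height MEB(x_m) (the vertical gap between SMC and demand is zero at x* and MEB at x_m).
DWL = ½ × 16.3811 × 39.8059 = 326.0322.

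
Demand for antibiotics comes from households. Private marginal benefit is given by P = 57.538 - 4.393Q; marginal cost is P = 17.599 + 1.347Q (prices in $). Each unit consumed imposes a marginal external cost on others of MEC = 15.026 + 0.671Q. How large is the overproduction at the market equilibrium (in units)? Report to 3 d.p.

Market equilibrium (private): 17.599 + 1.347Q = 57.538 - 4.393Q → Q_m = 6.9580.
Social marginal benefit = demand − MEC = 42.512 - 5.064Q.
Set SMB = MC: 42.512 - 5.064Q = 17.599 + 1.347Q → Q* = 3.8860.
Gap = |6.9580 − 3.8860| = 3.0720.

3.072 units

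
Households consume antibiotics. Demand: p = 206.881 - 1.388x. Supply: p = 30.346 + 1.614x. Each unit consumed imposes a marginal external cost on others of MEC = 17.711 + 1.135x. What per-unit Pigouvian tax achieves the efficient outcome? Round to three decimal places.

tax = 61.285 per unit

Social marginal benefit = demand − MEC = 189.170 - 2.523x.
Set SMB = MC: 189.170 - 2.523x = 30.346 + 1.614x → x* = 38.3911.
The Pigouvian tax equals MEC at x*: 17.711 + 1.135×38.3911 = 61.2849.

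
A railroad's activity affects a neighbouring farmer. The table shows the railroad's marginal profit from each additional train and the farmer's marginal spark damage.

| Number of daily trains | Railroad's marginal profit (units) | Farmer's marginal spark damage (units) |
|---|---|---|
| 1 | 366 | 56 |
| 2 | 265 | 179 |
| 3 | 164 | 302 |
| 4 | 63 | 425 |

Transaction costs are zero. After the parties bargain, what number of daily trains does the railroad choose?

2

Bargaining reaches the level where marginal profit last exceeds marginal spark damage.
That holds through level 2 (265 ≥ 179) but not at 3 (164 < 302).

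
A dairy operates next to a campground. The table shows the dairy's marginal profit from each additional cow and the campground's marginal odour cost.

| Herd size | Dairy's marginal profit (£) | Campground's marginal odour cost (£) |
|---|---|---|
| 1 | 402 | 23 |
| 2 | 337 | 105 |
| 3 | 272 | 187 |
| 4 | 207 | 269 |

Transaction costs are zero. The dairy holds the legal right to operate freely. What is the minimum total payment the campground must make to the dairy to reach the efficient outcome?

Left alone the dairy would choose level 4 (marginal profit stays positive).
Efficient level: k* = 3 (marginal profit ≥ marginal odour cost through 3).
The campground must at least cover the dairy's forgone profit from cutting 4→3: 207 = 207.

£207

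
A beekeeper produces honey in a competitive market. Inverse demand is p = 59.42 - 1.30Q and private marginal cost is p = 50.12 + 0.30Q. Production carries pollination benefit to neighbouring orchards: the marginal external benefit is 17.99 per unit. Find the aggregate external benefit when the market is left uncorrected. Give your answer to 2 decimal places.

104.57

Market equilibrium (private): 50.12 + 0.30Q = 59.42 - 1.30Q → Q_m = 5.8125.
Total external benefit = MEB × Q_m = 17.99 × 5.8125 = 104.5669.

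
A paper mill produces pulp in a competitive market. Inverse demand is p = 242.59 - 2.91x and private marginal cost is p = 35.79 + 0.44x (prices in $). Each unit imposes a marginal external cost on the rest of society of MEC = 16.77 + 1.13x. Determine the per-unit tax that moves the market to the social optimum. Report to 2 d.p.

tax = $64.70 per unit

Social marginal cost = private MC + MEC = 52.56 + 1.57x.
Set SMC = demand: 52.56 + 1.57x = 242.59 - 2.91x → x* = 42.4174.
The Pigouvian tax equals MEC at x*: 16.77 + 1.13×42.4174 = 64.7017.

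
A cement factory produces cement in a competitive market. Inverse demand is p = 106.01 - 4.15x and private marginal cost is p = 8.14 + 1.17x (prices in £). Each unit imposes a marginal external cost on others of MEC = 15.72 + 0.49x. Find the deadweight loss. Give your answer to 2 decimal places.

DWL = £52.65

Market equilibrium (private): 8.14 + 1.17x = 106.01 - 4.15x → x_m = 18.3966.
Social marginal cost = private MC + MEC = 23.86 + 1.66x.
Set SMC = demand: 23.86 + 1.66x = 106.01 - 4.15x → x* = 14.1394.
Between x* and x_m the wedge SMC − demand runs linearly from 0 to MEC(x_m), so the loss is a triangle.
DWL = ½ × 4.2572 × 24.7343 = 52.6494.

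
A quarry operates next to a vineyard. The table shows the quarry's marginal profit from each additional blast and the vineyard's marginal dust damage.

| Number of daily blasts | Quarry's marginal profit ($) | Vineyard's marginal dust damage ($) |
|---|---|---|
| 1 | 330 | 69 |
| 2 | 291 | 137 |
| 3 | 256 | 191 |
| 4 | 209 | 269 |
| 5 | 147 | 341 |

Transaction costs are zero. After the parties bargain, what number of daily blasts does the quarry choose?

Bargaining reaches the level where marginal profit last exceeds marginal dust damage.
That holds through level 3 (256 ≥ 191) but not at 4 (209 < 269).

3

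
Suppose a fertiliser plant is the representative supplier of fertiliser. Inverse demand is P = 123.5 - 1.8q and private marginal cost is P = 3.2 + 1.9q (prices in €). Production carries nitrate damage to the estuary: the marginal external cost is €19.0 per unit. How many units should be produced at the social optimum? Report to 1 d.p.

q* = 27.4

Social marginal cost = private MC + MEC = 22.2 + 1.9q.
Set SMC = demand: 22.2 + 1.9q = 123.5 - 1.8q → q* = 27.3784.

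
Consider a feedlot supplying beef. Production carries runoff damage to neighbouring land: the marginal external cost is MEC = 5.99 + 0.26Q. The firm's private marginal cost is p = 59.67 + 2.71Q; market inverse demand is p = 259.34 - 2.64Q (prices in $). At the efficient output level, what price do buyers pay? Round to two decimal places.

P = $168.20

Social marginal cost = private MC + MEC = 65.66 + 2.97Q.
Set SMC = demand: 65.66 + 2.97Q = 259.34 - 2.64Q → Q* = 34.5241.
Consumer price on the demand curve at Q*: 259.34 − 2.64×34.5241 = 168.1964.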